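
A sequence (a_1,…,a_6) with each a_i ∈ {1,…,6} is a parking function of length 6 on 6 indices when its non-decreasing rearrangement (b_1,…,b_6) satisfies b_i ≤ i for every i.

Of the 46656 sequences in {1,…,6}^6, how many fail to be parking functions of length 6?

Count = (6−6+1)·(6+1)^(6−1) = 1×16807 = 16807 [KW]
One tuple (5,6,3,2,4,6) → sorted (2,3,4,5,6,6): b_1=2>1, not a PF.
6^6 − 16807 = 46656 − 16807 = 29849

29849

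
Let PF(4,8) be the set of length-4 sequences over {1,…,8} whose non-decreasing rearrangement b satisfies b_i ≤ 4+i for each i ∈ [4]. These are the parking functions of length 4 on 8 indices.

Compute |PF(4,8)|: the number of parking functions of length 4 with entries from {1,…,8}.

3645

#PF = (8+1−4)·(8+1)^{4−1} = 5×729 = 3645
Check (7,8,4,2) → sorted (2,4,7,8): b_i ≤ 4+i ∀i, a PF.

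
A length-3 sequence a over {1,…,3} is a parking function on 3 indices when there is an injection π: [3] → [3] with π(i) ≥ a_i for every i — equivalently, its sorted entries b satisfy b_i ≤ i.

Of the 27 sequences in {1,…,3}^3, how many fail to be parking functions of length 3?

|PF(3,3)| = (3−3+1)·(3+1)^(3−1) = 1×16 = 16 [KW]
Check (1,3,3) → sorted (1,3,3): b_2=3>2, not a PF.
3^3 − 16 = 27 − 16 = 11

11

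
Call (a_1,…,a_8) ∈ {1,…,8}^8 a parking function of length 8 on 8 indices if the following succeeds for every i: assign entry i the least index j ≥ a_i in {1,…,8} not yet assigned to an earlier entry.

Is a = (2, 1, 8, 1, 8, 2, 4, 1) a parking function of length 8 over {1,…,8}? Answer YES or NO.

NO

Sorted: b = (1, 1, 1, 2, 2, 4, 8, 8).
  b_1=1 ≤ 1
  b_2=1 ≤ 2
  b_3=1 ≤ 3
  b_4=2 ≤ 4
  b_5=2 ≤ 5
  b_6=4 ≤ 6
  b_7=8 > 7
  fails at i=7 ⇒ NO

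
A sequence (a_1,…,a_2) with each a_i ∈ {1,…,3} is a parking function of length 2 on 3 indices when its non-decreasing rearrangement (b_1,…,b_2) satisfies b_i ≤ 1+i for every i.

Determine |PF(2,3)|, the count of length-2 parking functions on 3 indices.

8

#PF = (3+1−2)·(3+1)^{2−1} = 2·4 = 8 [KW]
E.g. (1,2) → sorted (1,2): b_i ≤ 1+i ∀i, a PF.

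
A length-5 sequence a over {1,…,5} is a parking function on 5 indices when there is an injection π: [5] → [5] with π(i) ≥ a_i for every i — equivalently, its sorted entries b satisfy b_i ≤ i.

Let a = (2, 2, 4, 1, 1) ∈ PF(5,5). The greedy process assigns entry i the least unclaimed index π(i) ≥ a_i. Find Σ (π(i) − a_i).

Σπ = 5·6/2 = 15 (π permutes [5]); Σa = 2+2+4+1+1 = 10; disp = 15−10 = 5.

5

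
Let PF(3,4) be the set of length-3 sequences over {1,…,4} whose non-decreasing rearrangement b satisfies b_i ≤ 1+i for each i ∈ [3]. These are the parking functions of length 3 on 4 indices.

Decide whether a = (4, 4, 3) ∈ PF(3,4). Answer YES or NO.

NO

Order a: b = (3, 4, 4).
  b_1=3 > 2
  fails at i=1 ⇒ NO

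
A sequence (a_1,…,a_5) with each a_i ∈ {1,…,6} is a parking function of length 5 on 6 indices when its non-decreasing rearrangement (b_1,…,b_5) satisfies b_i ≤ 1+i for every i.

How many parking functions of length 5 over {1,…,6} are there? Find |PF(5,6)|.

Count = (6+1−5)·(6+1)^{5−1} = 2·2401 = 4802 (Konheim–Weiss)
Check (5,2,3,3,4) → sorted (2,3,3,4,5): b_i ≤ 1+i ∀i, a PF.

4802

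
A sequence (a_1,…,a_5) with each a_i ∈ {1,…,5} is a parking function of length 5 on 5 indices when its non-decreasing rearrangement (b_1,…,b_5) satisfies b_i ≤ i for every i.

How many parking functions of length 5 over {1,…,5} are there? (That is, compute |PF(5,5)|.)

Count = (5+1−5)·(5+1)^{5−1} = 1×1296 = 1296 (Pollak)
E.g. (1,4,4,1,3) → sorted (1,1,3,4,4): b_i ≤ i ∀i, a PF.

1296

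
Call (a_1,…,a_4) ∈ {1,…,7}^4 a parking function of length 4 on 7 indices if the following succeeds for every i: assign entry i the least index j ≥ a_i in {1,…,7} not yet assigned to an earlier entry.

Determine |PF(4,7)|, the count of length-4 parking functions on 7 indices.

|PF(4,7)| = (7−4+1)·(7+1)^(4−1) = 4×512 = 2048
Check (3,2,3,4) → sorted (2,3,3,4): b_i ≤ 3+i ∀i, a PF.

2048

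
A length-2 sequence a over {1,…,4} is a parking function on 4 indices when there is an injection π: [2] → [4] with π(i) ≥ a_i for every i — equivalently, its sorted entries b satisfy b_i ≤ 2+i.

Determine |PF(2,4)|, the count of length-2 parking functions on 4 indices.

15

#PF = (4−2+1)·(4+1)^(2−1) = 3 · 5 = 15
Example (1,1) → sorted (1,1): b_i ≤ 2+i ∀i, a PF.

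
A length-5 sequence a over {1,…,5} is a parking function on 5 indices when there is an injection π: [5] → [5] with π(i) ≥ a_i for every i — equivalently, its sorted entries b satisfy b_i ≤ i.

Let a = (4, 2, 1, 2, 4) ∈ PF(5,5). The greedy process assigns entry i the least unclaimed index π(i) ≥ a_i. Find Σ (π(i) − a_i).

Σπ(i) = 1+…+5 = 15; Σa = 4+2+1+2+4 = 13; disp = 15−13 = 2.

2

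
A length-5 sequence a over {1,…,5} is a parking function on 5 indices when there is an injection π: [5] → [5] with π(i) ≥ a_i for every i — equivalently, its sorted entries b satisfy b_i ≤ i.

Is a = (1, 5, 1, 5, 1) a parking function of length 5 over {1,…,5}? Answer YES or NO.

NO

Rearranged: b = (1, 1, 1, 5, 5).
  b_1=1 ≤ 1
  b_2=1 ≤ 2
  b_3=1 ≤ 3
  b_4=5 > 4
  fails at i=4 ⇒ NO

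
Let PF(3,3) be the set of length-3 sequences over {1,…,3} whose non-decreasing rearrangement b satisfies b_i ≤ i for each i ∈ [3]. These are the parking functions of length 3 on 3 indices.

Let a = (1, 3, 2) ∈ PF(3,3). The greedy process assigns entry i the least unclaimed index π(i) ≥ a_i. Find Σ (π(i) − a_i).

Σπ = 3·4/2 = 6 (π permutes [3]); Σa = 1+3+2 = 6; disp = 6−6 = 0.

0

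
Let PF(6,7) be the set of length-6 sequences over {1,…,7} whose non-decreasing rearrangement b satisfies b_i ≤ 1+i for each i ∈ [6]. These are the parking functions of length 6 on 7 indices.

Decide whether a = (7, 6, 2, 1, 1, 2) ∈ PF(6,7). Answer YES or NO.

YES

Rearranged: b = (1, 1, 2, 2, 6, 7).
  b_1=1 ≤ 2
  b_2=1 ≤ 3
  b_3=2 ≤ 4
  b_4=2 ≤ 5
  b_5=6 ≤ 6
  b_6=7 ≤ 7
All bounds hold ⇒ YES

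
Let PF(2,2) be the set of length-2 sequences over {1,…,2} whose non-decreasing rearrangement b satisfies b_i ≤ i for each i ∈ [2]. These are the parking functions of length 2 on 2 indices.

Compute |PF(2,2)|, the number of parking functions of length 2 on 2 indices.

|PF(2,2)| = (2−2+1)·(2+1)^(2−1) = 1 · 3 = 3
Example (1,1) → sorted (1,1): b_i ≤ i ∀i, a PF.

3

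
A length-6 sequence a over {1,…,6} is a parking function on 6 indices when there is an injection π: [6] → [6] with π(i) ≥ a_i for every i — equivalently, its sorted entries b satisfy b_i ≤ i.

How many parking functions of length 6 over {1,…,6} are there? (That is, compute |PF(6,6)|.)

16807

Count = (6−6+1)·(6+1)^(6−1) = 1×16807 = 16807 (Konheim–Weiss)
Example (1,4,2,3,2,4) → sorted (1,2,2,3,4,4): b_i ≤ i ∀i, a PF.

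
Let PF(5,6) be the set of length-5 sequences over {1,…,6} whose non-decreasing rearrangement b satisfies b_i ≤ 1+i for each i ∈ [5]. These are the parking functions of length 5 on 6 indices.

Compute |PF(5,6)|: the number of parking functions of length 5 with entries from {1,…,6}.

#PF = (7−5)·7^(5−1) = 2 · 2401 = 4802 [KW]
One tuple (4,5,1,3,4) → sorted (1,3,4,4,5): b_i ≤ 1+i ∀i, a PF.

4802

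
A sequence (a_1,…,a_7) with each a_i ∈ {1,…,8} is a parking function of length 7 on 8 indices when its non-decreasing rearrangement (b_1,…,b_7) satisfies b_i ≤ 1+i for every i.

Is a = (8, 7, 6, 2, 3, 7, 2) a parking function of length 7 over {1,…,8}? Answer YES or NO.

NO

Rearranged: b = (2, 2, 3, 6, 7, 7, 8).
  b_1=2 ≤ 2
  b_2=2 ≤ 3
  b_3=3 ≤ 4
  b_4=6 > 5
  fails at i=4 ⇒ NO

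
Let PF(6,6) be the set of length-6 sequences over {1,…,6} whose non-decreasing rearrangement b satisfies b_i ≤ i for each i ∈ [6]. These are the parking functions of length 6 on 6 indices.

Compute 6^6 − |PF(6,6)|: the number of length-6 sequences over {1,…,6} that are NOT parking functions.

|PF(6,6)| = (6−6+1)·(6+1)^(6−1) = 1×16807 = 16807
Check (6,2,5,6,3,3) → sorted (2,3,3,5,6,6): b_1=2>1, not a PF.
Total 46656; non-PF = 46656−16807 = 29849

29849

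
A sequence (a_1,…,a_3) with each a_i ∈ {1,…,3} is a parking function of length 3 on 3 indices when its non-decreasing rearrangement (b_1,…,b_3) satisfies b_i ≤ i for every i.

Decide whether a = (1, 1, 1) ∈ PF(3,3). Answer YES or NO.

Order a: b = (1, 1, 1).
  b_1=1 ≤ 1
  b_2=1 ≤ 2
  b_3=1 ≤ 3
All bounds hold ⇒ YES

YES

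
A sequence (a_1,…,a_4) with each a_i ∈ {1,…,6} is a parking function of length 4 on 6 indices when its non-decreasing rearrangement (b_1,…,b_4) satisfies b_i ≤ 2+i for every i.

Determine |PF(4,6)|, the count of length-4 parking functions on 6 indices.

1029

|PF(4,6)| = 3·7^3 = 3 · 343 = 1029 (Konheim–Weiss)
Check (1,1,2,5) → sorted (1,1,2,5): b_i ≤ 2+i ∀i, a PF.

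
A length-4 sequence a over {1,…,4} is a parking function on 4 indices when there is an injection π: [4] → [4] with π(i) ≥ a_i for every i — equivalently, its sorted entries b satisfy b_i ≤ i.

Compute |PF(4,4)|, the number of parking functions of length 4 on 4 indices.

125

Count = (5−4)·5^(4−1) = 1×125 = 125 (Konheim–Weiss)
Example (1,1,4,2) → sorted (1,1,2,4): b_i ≤ i ∀i, a PF.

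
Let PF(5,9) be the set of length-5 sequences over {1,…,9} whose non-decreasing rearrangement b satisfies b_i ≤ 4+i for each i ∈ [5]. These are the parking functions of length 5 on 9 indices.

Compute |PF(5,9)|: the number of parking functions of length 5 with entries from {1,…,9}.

50000

Count = (10−5)·10^(5−1) = 5·10000 = 50000 (Konheim–Weiss)
Example (5,1,3,7,2) → sorted (1,2,3,5,7): b_i ≤ 4+i ∀i, a PF.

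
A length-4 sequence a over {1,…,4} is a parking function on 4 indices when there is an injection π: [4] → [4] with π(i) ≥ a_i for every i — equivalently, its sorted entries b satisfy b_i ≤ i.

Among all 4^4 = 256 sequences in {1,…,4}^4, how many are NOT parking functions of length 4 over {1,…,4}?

131

|PF| = 1·5^3 = 1·125 = 125 [KW]
E.g. (2,4,1,4) → sorted (1,2,4,4): b_3=4>3, not a PF.
Total 256; non-PF = 256−125 = 131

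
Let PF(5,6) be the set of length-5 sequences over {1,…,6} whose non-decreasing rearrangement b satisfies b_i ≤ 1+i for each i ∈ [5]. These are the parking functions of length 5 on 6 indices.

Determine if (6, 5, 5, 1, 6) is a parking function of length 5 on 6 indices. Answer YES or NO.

NO

Order a: b = (1, 5, 5, 6, 6).
  b_1=1 ≤ 2
  b_2=5 > 3
  fails at i=2 ⇒ NO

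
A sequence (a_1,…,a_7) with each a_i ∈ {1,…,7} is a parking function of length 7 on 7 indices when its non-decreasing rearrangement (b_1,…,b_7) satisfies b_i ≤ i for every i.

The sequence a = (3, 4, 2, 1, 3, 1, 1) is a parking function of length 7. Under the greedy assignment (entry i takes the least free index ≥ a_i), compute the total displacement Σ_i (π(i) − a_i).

13

Σπ(i) = 1+…+7 = 28; Σa = 3+4+2+1+3+1+1 = 15; disp = 28−15 = 13.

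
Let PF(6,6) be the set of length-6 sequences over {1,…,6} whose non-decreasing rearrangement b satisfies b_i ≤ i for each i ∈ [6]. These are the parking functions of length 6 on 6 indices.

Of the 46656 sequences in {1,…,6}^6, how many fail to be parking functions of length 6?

29849

Count = (6−6+1)·(6+1)^(6−1) = 1 · 16807 = 16807 [KW]
Check (3,3,3,3,6,5) → sorted (3,3,3,3,5,6): b_1=3>1, not a PF.
6^6 − 16807 = 46656 − 16807 = 29849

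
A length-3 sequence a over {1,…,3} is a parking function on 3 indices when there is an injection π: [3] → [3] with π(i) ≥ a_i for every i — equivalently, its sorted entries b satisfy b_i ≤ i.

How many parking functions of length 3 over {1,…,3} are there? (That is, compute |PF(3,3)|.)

Count = 1·4^2 = 1 · 16 = 16 [KW]
E.g. (1,2,1) → sorted (1,1,2): b_i ≤ i ∀i, a PF.

16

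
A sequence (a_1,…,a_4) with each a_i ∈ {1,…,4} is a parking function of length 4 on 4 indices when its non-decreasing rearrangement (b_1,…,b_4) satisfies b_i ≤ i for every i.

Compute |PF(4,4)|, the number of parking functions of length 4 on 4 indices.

#PF = (4−4+1)·(4+1)^(4−1) = 1×125 = 125
Check (3,1,2,2) → sorted (1,2,2,3): b_i ≤ i ∀i, a PF.

125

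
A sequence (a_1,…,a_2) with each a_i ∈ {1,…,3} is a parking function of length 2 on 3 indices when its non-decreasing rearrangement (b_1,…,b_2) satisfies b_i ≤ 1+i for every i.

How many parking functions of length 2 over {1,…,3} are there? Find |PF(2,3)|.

|PF| = (3−2+1)·(3+1)^(2−1) = 2 · 4 = 8
One tuple (1,2) → sorted (1,2): b_i ≤ 1+i ∀i, a PF.

8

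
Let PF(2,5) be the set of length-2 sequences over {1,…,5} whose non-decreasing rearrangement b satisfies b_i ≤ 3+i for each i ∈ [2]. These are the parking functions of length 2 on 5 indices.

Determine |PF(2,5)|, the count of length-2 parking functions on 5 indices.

24

|PF(2,5)| = 4·6^1 = 4·6 = 24 [KW]
One tuple (1,3) → sorted (1,3): b_i ≤ 3+i ∀i, a PF.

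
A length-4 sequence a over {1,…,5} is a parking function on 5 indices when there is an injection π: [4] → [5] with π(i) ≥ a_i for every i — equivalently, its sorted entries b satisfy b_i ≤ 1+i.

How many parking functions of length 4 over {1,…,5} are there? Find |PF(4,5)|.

#PF = 2·6^3 = 2×216 = 432 (Pollak)
Check (3,3,1,3) → sorted (1,3,3,3): b_i ≤ 1+i ∀i, a PF.

432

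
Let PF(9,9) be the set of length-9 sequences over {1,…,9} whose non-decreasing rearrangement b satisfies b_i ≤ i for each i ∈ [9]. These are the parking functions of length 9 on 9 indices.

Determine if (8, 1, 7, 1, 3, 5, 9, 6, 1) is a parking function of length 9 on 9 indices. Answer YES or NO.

Sorted: b = (1, 1, 1, 3, 5, 6, 7, 8, 9).
  b_1=1 ≤ 1
  b_2=1 ≤ 2
  b_3=1 ≤ 3
  b_4=3 ≤ 4
  b_5=5 ≤ 5
  b_6=6 ≤ 6
  b_7=7 ≤ 7
  b_8=8 ≤ 8
  b_9=9 ≤ 9
All bounds hold ⇒ YES

YES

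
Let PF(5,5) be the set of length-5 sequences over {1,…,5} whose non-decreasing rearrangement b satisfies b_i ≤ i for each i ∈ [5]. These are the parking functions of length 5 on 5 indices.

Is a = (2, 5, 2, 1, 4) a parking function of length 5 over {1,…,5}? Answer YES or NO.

YES

Rearranged: b = (1, 2, 2, 4, 5).
  b_1=1 ≤ 1
  b_2=2 ≤ 2
  b_3=2 ≤ 3
  b_4=4 ≤ 4
  b_5=5 ≤ 5
All bounds hold ⇒ YES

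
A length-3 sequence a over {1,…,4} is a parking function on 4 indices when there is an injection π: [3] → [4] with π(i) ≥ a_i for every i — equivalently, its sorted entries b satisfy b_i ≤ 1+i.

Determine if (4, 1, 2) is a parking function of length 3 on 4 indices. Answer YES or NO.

Order a: b = (1, 2, 4).
  b_1=1 ≤ 2
  b_2=2 ≤ 3
  b_3=4 ≤ 4
All bounds hold ⇒ YES

YES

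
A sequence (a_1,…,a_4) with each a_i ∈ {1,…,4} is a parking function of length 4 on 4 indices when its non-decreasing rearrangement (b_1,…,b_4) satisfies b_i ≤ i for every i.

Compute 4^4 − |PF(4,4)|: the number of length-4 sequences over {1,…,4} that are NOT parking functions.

|PF| = (5−4)·5^(4−1) = 1×125 = 125 [KW]
E.g. (3,3,3,4) → sorted (3,3,3,4): b_1=3>1, not a PF.
Total 256; non-PF = 256−125 = 131

131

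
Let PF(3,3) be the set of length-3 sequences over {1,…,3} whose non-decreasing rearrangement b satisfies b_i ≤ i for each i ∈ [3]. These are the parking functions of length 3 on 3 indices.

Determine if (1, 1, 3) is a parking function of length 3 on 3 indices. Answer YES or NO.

YES

Order a: b = (1, 1, 3).
  b_1=1 ≤ 1
  b_2=1 ≤ 2
  b_3=3 ≤ 3
All bounds hold ⇒ YES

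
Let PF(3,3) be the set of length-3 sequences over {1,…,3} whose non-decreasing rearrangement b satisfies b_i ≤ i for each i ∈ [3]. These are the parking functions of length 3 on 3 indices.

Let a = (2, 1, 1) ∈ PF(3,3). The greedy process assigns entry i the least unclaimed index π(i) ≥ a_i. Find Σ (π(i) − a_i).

2

Σπ = 3·4/2 = 6 (π permutes [3]); Σa = 2+1+1 = 4; disp = 6−4 = 2.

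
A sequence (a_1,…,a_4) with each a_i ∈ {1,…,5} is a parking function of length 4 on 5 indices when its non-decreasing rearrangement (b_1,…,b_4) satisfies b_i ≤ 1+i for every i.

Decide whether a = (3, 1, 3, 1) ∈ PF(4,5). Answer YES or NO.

Rearranged: b = (1, 1, 3, 3).
  b_1=1 ≤ 2
  b_2=1 ≤ 3
  b_3=3 ≤ 4
  b_4=3 ≤ 5
All bounds hold ⇒ YES

YES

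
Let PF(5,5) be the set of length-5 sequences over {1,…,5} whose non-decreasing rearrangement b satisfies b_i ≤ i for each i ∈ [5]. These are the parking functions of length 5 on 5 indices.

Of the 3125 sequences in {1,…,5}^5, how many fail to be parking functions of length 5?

|PF(5,5)| = (5−5+1)·(5+1)^(5−1) = 1·1296 = 1296
E.g. (5,4,5,3,5) → sorted (3,4,5,5,5): b_1=3>1, not a PF.
So 3125 − 1296 = 1829 fail.

1829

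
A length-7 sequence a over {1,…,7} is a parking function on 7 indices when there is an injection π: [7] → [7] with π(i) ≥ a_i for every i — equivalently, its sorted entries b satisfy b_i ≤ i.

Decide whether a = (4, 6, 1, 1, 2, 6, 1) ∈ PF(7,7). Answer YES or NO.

Order a: b = (1, 1, 1, 2, 4, 6, 6).
  b_1=1 ≤ 1
  b_2=1 ≤ 2
  b_3=1 ≤ 3
  b_4=2 ≤ 4
  b_5=4 ≤ 5
  b_6=6 ≤ 6
  b_7=6 ≤ 7
All bounds hold ⇒ YES

YES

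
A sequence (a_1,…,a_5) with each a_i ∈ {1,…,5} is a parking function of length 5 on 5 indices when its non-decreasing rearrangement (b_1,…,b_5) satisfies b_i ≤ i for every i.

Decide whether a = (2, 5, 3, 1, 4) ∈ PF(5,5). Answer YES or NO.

YES

Sorted: b = (1, 2, 3, 4, 5).
  b_1=1 ≤ 1
  b_2=2 ≤ 2
  b_3=3 ≤ 3
  b_4=4 ≤ 4
  b_5=5 ≤ 5
All bounds hold ⇒ YES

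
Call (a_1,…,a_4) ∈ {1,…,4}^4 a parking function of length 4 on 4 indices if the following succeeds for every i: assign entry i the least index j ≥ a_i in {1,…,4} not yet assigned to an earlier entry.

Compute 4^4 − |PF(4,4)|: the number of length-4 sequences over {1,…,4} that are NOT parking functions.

Count = (4−4+1)·(4+1)^(4−1) = 1·125 = 125 (Konheim–Weiss)
Example (4,4,1,2) → sorted (1,2,4,4): b_3=4>3, not a PF.
4^4 − 125 = 256 − 125 = 131

131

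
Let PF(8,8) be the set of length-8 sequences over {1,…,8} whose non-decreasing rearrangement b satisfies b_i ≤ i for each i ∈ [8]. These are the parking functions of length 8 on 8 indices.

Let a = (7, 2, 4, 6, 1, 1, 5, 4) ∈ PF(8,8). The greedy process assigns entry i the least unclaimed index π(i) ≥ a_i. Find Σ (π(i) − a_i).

Σπ(i) = 1+…+8 = 36; Σa = 7+2+4+6+1+1+5+4 = 30; disp = 36−30 = 6.

6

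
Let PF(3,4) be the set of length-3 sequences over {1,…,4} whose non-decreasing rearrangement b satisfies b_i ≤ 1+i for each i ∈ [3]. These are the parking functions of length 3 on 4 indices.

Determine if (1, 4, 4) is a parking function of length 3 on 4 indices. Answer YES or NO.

Rearranged: b = (1, 4, 4).
  b_1=1 ≤ 2
  b_2=4 > 3
  fails at i=2 ⇒ NO

NO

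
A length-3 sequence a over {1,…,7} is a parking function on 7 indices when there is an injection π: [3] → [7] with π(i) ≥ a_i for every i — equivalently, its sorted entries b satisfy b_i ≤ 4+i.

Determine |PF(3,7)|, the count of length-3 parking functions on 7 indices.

|PF| = (7+1−3)·(7+1)^{3−1} = 5 · 64 = 320 (Pollak)
E.g. (2,2,2) → sorted (2,2,2): b_i ≤ 4+i ∀i, a PF.

320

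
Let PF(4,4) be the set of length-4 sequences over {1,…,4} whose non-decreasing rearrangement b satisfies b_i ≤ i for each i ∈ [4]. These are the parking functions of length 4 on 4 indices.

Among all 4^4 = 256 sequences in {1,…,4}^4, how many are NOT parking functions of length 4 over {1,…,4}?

#PF = (5−4)·5^(4−1) = 1·125 = 125 [KW]
One tuple (4,2,3,4) → sorted (2,3,4,4): b_1=2>1, not a PF.
So 256 − 125 = 131 fail.

131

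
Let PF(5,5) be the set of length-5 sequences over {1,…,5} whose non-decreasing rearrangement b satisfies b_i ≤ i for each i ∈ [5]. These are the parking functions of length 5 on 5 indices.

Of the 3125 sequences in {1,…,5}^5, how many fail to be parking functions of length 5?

|PF| = (5−5+1)·(5+1)^(5−1) = 1×1296 = 1296 [KW]
Check (4,5,5,5,3) → sorted (3,4,5,5,5): b_1=3>1, not a PF.
Total 3125; non-PF = 3125−1296 = 1829

1829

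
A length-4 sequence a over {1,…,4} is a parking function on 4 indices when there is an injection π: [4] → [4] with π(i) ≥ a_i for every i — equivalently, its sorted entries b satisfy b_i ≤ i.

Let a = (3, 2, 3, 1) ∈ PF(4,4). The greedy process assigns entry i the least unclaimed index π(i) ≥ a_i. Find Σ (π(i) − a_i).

1

Σπ(i) = 1+…+4 = 10; Σa = 3+2+3+1 = 9; disp = 10−9 = 1.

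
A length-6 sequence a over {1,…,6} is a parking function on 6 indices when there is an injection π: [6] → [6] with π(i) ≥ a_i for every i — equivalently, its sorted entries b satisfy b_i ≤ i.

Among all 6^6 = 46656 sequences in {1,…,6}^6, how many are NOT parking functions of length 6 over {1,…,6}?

#PF = (6−6+1)·(6+1)^(6−1) = 1×16807 = 16807
E.g. (3,5,6,6,1,6) → sorted (1,3,5,6,6,6): b_2=3>2, not a PF.
So 46656 − 16807 = 29849 fail.

29849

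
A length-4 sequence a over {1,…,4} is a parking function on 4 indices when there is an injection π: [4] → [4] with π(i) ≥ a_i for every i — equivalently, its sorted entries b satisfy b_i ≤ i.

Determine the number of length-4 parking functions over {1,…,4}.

#PF = 1·5^3 = 1 · 125 = 125
E.g. (3,4,1,1) → sorted (1,1,3,4): b_i ≤ i ∀i, a PF.

125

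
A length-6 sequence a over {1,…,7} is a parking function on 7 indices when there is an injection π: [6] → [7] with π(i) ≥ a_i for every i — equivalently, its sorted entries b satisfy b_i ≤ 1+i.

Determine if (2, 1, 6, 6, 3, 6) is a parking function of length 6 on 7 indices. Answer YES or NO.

NO

Rearranged: b = (1, 2, 3, 6, 6, 6).
  b_1=1 ≤ 2
  b_2=2 ≤ 3
  b_3=3 ≤ 4
  b_4=6 > 5
  fails at i=4 ⇒ NO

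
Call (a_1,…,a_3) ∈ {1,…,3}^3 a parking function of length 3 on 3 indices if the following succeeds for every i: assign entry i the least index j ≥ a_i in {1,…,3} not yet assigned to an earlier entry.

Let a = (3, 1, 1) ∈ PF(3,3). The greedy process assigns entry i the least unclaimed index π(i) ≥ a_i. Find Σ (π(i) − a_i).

1

Σπ = 3·4/2 = 6 (π permutes [3]); Σa = 3+1+1 = 5; disp = 6−5 = 1.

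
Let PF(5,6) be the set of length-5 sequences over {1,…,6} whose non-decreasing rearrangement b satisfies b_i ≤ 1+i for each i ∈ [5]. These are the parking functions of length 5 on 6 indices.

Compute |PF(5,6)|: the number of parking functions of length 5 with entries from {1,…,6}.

4802

Count = (6−5+1)·(6+1)^(5−1) = 2 · 2401 = 4802
Check (1,4,2,1,5) → sorted (1,1,2,4,5): b_i ≤ 1+i ∀i, a PF.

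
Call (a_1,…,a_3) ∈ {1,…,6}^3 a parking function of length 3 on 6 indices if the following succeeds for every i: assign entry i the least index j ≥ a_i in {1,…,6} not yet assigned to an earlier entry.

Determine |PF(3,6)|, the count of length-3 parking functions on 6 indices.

#PF = (7−3)·7^(3−1) = 4 · 49 = 196 (Pollak)
One tuple (6,2,5) → sorted (2,5,6): b_i ≤ 3+i ∀i, a PF.

196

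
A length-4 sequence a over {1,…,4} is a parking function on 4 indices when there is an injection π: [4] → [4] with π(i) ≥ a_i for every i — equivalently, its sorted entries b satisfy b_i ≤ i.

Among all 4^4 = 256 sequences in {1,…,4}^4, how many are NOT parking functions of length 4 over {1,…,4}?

Count = (4+1−4)·(4+1)^{4−1} = 1×125 = 125 (Konheim–Weiss)
Check (1,3,3,4) → sorted (1,3,3,4): b_2=3>2, not a PF.
So 256 − 125 = 131 fail.

131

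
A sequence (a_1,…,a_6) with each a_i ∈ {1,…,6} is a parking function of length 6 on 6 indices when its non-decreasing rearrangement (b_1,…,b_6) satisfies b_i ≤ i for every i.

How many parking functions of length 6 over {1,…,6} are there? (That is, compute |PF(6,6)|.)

|PF| = (6−6+1)·(6+1)^(6−1) = 1 · 16807 = 16807 (Konheim–Weiss)
One tuple (1,1,2,6,4,3) → sorted (1,1,2,3,4,6): b_i ≤ i ∀i, a PF.

16807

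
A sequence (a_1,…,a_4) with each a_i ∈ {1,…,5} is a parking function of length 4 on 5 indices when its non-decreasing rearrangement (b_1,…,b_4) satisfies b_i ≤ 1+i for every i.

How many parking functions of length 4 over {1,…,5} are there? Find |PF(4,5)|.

432

#PF = (5+1−4)·(5+1)^{4−1} = 2 · 216 = 432 (Pollak)
One tuple (3,5,1,1) → sorted (1,1,3,5): b_i ≤ 1+i ∀i, a PF.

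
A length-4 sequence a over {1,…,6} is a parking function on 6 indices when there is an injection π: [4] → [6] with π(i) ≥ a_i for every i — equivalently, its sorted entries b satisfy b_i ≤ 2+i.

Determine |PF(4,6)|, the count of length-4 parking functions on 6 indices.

1029

|PF| = (6+1−4)·(6+1)^{4−1} = 3·343 = 1029 (Konheim–Weiss)
Example (3,5,4,6) → sorted (3,4,5,6): b_i ≤ 2+i ∀i, a PF.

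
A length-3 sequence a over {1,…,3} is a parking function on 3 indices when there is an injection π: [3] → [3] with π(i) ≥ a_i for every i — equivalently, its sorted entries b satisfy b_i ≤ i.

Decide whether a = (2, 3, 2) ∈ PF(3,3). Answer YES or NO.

NO

Rearranged: b = (2, 2, 3).
  b_1=2 > 1
  fails at i=1 ⇒ NO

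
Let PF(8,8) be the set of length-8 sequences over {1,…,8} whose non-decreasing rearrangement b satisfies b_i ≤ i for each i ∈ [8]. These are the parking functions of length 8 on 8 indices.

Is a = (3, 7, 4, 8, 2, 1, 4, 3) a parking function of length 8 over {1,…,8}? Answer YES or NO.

YES

Rearranged: b = (1, 2, 3, 3, 4, 4, 7, 8).
  b_1=1 ≤ 1
  b_2=2 ≤ 2
  b_3=3 ≤ 3
  b_4=3 ≤ 4
  b_5=4 ≤ 5
  b_6=4 ≤ 6
  b_7=7 ≤ 7
  b_8=8 ≤ 8
All bounds hold ⇒ YES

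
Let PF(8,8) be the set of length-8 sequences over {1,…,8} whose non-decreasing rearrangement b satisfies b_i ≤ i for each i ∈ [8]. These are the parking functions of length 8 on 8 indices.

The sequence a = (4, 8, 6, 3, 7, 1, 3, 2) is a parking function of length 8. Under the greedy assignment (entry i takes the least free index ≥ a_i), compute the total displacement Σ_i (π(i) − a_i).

2

Σπ = 36 ({1..8} each once); Σa = 4+8+6+3+7+1+3+2 = 34; disp = 36−34 = 2.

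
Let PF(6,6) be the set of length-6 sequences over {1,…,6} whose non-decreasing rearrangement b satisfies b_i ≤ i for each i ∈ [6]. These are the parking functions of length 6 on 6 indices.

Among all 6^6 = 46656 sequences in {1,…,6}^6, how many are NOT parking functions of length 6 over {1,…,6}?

|PF(6,6)| = 1·7^5 = 1 · 16807 = 16807 (Konheim–Weiss)
Example (5,5,4,6,6,6) → sorted (4,5,5,6,6,6): b_1=4>1, not a PF.
Total 46656; non-PF = 46656−16807 = 29849

29849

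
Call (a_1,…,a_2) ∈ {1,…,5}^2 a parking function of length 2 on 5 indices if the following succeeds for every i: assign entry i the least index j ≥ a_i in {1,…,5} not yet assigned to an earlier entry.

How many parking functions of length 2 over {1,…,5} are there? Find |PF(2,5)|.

#PF = 4·6^1 = 4·6 = 24 (Pollak)
Example (5,2) → sorted (2,5): b_i ≤ 3+i ∀i, a PF.

24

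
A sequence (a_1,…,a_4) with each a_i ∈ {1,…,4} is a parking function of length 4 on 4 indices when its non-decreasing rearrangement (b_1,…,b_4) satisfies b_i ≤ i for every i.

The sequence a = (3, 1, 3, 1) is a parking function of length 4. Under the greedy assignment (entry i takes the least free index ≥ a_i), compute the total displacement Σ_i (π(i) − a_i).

Σπ = 10 ({1..4} each once); Σa = 3+1+3+1 = 8; disp = 10−8 = 2.

2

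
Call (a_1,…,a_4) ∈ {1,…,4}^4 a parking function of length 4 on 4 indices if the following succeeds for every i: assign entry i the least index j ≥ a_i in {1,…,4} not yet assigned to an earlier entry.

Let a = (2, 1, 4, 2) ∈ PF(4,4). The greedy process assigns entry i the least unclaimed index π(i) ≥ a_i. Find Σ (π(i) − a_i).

Σπ = 4·5/2 = 10 (π permutes [4]); Σa = 2+1+4+2 = 9; disp = 10−9 = 1.

1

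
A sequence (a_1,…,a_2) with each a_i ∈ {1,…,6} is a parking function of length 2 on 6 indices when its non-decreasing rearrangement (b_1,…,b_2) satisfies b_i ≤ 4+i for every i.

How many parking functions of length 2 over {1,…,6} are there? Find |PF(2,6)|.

35

#PF = (6+1−2)·(6+1)^{2−1} = 5 · 7 = 35 [KW]
E.g. (5,2) → sorted (2,5): b_i ≤ 4+i ∀i, a PF.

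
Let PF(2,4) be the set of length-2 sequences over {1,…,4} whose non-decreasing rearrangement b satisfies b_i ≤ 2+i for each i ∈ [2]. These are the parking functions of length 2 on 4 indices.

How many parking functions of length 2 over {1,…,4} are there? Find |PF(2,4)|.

|PF(2,4)| = 3·5^1 = 3 · 5 = 15
E.g. (3,2) → sorted (2,3): b_i ≤ 2+i ∀i, a PF.

15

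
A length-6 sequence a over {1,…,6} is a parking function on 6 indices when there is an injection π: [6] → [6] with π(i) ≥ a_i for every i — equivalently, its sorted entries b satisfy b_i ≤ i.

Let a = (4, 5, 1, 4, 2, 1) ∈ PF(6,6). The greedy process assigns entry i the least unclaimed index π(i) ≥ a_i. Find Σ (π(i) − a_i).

Σπ = 21 ({1..6} each once); Σa = 4+5+1+4+2+1 = 17; disp = 21−17 = 4.

4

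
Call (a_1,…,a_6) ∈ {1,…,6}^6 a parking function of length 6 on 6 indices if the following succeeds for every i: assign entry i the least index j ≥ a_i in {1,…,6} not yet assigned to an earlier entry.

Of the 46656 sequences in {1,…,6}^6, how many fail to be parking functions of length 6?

Count = 1·7^5 = 1×16807 = 16807 [KW]
Check (3,5,4,4,1,3) → sorted (1,3,3,4,4,5): b_2=3>2, not a PF.
Total 46656; non-PF = 46656−16807 = 29849

29849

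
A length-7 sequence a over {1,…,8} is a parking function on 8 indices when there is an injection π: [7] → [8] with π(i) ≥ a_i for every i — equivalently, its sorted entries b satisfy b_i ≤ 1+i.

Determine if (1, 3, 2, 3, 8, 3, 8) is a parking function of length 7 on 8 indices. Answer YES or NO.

Rearranged: b = (1, 2, 3, 3, 3, 8, 8).
  b_1=1 ≤ 2
  b_2=2 ≤ 3
  b_3=3 ≤ 4
  b_4=3 ≤ 5
  b_5=3 ≤ 6
  b_6=8 > 7
  fails at i=6 ⇒ NO

NO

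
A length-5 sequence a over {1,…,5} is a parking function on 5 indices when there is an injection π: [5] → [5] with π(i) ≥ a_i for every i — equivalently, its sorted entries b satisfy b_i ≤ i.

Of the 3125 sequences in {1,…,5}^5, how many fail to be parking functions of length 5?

1829

|PF(5,5)| = 1·6^4 = 1×1296 = 1296
Check (4,5,4,5,5) → sorted (4,4,5,5,5): b_1=4>1, not a PF.
5^5 − 1296 = 3125 − 1296 = 1829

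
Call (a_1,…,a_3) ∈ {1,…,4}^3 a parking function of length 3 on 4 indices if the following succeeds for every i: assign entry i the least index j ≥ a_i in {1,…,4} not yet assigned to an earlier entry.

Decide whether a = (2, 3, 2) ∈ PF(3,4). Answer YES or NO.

Rearranged: b = (2, 2, 3).
  b_1=2 ≤ 2
  b_2=2 ≤ 3
  b_3=3 ≤ 4
All bounds hold ⇒ YES

YES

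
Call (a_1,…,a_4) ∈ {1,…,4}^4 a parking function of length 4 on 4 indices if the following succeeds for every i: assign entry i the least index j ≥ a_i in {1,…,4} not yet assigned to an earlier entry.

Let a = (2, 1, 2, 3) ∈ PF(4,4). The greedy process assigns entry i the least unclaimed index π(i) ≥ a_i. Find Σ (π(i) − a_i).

2

Σπ = 10 ({1..4} each once); Σa = 2+1+2+3 = 8; disp = 10−8 = 2.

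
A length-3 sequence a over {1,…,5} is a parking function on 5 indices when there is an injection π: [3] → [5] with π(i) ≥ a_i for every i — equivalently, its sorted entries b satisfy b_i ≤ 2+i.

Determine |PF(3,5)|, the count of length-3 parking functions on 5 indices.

|PF| = (5+1−3)·(5+1)^{3−1} = 3 · 36 = 108 (Konheim–Weiss)
Example (2,5,1) → sorted (1,2,5): b_i ≤ 2+i ∀i, a PF.

108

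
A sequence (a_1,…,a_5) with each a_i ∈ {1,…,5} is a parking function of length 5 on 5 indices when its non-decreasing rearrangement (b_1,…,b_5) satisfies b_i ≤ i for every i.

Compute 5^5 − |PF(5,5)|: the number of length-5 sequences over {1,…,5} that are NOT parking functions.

1829

|PF(5,5)| = (5+1−5)·(5+1)^{5−1} = 1×1296 = 1296
Example (2,3,3,3,5) → sorted (2,3,3,3,5): b_1=2>1, not a PF.
5^5 − 1296 = 3125 − 1296 = 1829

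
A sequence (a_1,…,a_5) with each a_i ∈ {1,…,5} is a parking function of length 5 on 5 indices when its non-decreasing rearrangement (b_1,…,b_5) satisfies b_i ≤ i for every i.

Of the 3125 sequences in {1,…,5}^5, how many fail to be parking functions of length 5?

1829

|PF| = (5−5+1)·(5+1)^(5−1) = 1·1296 = 1296 (Konheim–Weiss)
E.g. (1,5,5,5,5) → sorted (1,5,5,5,5): b_2=5>2, not a PF.
5^5 − 1296 = 3125 − 1296 = 1829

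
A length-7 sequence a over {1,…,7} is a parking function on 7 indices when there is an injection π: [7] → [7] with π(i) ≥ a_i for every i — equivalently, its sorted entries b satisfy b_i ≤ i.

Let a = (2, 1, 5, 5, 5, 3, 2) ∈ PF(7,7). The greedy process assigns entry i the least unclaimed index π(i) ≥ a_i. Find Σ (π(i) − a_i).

Σπ = 28 ({1..7} each once); Σa = 2+1+5+5+5+3+2 = 23; disp = 28−23 = 5.

5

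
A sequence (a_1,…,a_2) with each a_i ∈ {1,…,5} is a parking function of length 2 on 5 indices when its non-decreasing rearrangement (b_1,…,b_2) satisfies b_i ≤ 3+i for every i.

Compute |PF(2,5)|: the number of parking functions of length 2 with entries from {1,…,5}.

24

Count = (5−2+1)·(5+1)^(2−1) = 4·6 = 24 [KW]
Check (5,2) → sorted (2,5): b_i ≤ 3+i ∀i, a PF.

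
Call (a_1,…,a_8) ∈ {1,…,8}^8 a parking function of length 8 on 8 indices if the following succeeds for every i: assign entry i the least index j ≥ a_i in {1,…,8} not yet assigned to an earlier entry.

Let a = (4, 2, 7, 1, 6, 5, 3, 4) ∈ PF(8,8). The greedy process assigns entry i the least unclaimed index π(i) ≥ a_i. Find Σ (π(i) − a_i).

4

Σπ(i) = 1+…+8 = 36; Σa = 4+2+7+1+6+5+3+4 = 32; disp = 36−32 = 4.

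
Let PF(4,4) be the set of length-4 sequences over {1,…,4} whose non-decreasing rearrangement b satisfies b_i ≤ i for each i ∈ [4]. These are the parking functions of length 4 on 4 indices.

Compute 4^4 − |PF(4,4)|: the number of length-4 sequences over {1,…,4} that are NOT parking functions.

|PF| = (4−4+1)·(4+1)^(4−1) = 1·125 = 125
Example (4,2,2,3) → sorted (2,2,3,4): b_1=2>1, not a PF.
So 256 − 125 = 131 fail.

131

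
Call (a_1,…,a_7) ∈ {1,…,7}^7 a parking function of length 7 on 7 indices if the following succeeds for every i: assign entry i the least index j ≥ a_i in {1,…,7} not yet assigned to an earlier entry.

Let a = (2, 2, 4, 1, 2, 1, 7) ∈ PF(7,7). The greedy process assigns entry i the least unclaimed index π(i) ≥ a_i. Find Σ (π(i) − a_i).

Σπ(i) = 1+…+7 = 28; Σa = 2+2+4+1+2+1+7 = 19; disp = 28−19 = 9.

9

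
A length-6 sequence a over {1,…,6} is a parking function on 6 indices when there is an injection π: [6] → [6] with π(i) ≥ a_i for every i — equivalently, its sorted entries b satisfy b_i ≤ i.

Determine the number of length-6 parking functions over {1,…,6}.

16807

|PF| = (7−6)·7^(6−1) = 1 · 16807 = 16807 (Pollak)
E.g. (6,4,2,2,4,1) → sorted (1,2,2,4,4,6): b_i ≤ i ∀i, a PF.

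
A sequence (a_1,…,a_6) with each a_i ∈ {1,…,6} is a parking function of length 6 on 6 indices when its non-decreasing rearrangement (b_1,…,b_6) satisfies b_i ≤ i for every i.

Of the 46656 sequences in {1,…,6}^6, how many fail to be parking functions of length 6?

29849

#PF = (6+1−6)·(6+1)^{6−1} = 1 · 16807 = 16807 [KW]
One tuple (3,2,2,6,6,6) → sorted (2,2,3,6,6,6): b_1=2>1, not a PF.
Total 46656; non-PF = 46656−16807 = 29849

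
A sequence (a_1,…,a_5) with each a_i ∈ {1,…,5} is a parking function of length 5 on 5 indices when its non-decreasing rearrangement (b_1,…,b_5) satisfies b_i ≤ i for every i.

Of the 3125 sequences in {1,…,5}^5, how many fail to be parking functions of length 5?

1829

#PF = (5+1−5)·(5+1)^{5−1} = 1 · 1296 = 1296
Example (5,4,5,2,5) → sorted (2,4,5,5,5): b_1=2>1, not a PF.
5^5 − 1296 = 3125 − 1296 = 1829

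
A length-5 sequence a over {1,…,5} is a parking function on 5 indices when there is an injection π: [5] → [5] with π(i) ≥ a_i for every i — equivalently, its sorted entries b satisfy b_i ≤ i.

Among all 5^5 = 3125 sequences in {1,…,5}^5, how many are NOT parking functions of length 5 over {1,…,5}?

1829

|PF| = (6−5)·6^(5−1) = 1×1296 = 1296 [KW]
Check (4,4,5,3,5) → sorted (3,4,4,5,5): b_1=3>1, not a PF.
5^5 − 1296 = 3125 − 1296 = 1829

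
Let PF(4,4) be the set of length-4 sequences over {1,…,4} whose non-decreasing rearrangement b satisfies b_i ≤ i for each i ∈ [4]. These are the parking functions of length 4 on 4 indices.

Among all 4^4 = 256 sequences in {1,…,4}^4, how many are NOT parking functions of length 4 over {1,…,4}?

131

Count = (4+1−4)·(4+1)^{4−1} = 1×125 = 125 (Konheim–Weiss)
Check (4,4,4,1) → sorted (1,4,4,4): b_2=4>2, not a PF.
So 256 − 125 = 131 fail.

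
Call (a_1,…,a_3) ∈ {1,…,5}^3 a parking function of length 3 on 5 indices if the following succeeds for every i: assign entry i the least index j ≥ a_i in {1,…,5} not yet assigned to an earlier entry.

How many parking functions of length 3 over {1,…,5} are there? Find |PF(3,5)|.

|PF(3,5)| = (5−3+1)·(5+1)^(3−1) = 3·36 = 108 [KW]
One tuple (1,1,4) → sorted (1,1,4): b_i ≤ 2+i ∀i, a PF.

108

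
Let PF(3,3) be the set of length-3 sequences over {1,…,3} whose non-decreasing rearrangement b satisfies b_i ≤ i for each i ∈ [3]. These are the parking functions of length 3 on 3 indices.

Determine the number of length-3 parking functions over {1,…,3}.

16

#PF = 1·4^2 = 1×16 = 16 [KW]
E.g. (1,1,2) → sorted (1,1,2): b_i ≤ i ∀i, a PF.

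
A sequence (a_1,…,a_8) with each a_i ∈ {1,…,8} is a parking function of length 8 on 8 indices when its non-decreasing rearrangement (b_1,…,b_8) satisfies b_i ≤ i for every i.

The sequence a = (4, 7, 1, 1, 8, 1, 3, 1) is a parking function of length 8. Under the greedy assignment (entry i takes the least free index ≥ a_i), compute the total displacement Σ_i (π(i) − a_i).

Σπ(i) = 1+…+8 = 36; Σa = 4+7+1+1+8+1+3+1 = 26; disp = 36−26 = 10.

10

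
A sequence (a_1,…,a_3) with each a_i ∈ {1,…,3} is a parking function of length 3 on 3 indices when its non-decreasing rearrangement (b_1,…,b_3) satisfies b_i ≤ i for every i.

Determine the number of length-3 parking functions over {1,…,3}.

16

|PF| = 1·4^2 = 1·16 = 16
E.g. (3,1,2) → sorted (1,2,3): b_i ≤ i ∀i, a PF.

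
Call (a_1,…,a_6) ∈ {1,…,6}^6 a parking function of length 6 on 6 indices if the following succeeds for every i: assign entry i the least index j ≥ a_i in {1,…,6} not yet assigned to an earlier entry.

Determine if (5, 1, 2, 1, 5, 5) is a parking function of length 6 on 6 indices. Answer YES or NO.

Order a: b = (1, 1, 2, 5, 5, 5).
  b_1=1 ≤ 1
  b_2=1 ≤ 2
  b_3=2 ≤ 3
  b_4=5 > 4
  fails at i=4 ⇒ NO

NO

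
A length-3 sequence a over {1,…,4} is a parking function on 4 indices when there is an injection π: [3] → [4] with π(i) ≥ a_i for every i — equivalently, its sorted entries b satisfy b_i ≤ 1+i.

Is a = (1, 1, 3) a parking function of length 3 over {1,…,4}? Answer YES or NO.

YES

Sorted: b = (1, 1, 3).
  b_1=1 ≤ 2
  b_2=1 ≤ 3
  b_3=3 ≤ 4
All bounds hold ⇒ YES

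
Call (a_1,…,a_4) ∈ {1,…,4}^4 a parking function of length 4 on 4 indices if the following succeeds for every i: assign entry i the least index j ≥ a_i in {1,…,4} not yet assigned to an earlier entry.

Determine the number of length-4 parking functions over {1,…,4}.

|PF| = (4+1−4)·(4+1)^{4−1} = 1·125 = 125 [KW]
Example (1,2,3,4) → sorted (1,2,3,4): b_i ≤ i ∀i, a PF.

125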